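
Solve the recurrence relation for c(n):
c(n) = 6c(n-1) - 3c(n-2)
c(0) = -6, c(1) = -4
Characteristic equation: x² - 6x + 3 = 0.
Discriminant Δ = (6)² + 4·(-3) = 24.
Roots r₁,₂ = (6 ± √24)/2, so r₁ = \sqrt{6} + 3, r₂ = 3 - \sqrt{6}.
General solution: c(n) = A·r₁^n + B·r₂^n.
From the initial conditions, A + B = -6 and r₁A + r₂B = -4.
Since r₁ - r₂ = √24: A = (-4 - (-6)r₂)/√24 = -3 + \frac{7 \sqrt{6}}{6}, and B = -6 - A = -3 - \frac{7 \sqrt{6}}{6}.
So c(n) = \left(-3 + \frac{7 \sqrt{6}}{6}\right)\left(\sqrt{6} + 3\right)^n + \left(-3 - \frac{7 \sqrt{6}}{6}\right)\left(3 - \sqrt{6}\right)^n.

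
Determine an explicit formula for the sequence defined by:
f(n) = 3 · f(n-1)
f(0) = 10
Pure geometric recurrence with ratio 3.
By induction f(n) = f(0) · (3)^n = 10 \cdot 3^{n}.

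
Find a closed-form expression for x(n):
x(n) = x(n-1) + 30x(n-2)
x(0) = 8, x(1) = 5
Characteristic equation: x² - x - 30 = 0, which factors as (x - (6))(x - (-5)) = 0.
Roots r₁ = 6, r₂ = -5 (distinct).
General solution: x(n) = A·(6)^n + B·(-5)^n.
From x(0) = 8: A + B = 8.
From x(1) = 5: 6A - 5B = 5.
Solving: A = \frac{45}{11}, B = \frac{43}{11}.
So x(n) = \frac{43 \left(-5\right)^{n}}{11} + \frac{45 \cdot 6^{n}}{11}.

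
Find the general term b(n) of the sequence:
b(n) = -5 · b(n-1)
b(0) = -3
Pure geometric recurrence with ratio -5.
By induction b(n) = b(0) · (-5)^n = - 3 \left(-5\right)^{n}.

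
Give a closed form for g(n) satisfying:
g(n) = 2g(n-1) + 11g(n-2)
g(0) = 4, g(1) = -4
Characteristic equation: x² - 2x - 11 = 0.
Discriminant Δ = (2)² + 4·(11) = 48.
Roots r₁,₂ = (2 ± √48)/2, so r₁ = 1 + 2 \sqrt{3}, r₂ = 1 - 2 \sqrt{3}.
General solution: g(n) = A·r₁^n + B·r₂^n.
From the initial conditions, A + B = 4 and r₁A + r₂B = -4.
Since r₁ - r₂ = √48: A = (-4 - (4)r₂)/√48 = 2 - \frac{2 \sqrt{3}}{3}, and B = 4 - A = \frac{2 \sqrt{3}}{3} + 2.
So g(n) = \left(2 - \frac{2 \sqrt{3}}{3}\right)\left(1 + 2 \sqrt{3}\right)^n + \left(\frac{2 \sqrt{3}}{3} + 2\right)\left(1 - 2 \sqrt{3}\right)^n.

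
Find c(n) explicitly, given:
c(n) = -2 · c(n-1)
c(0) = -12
Pure geometric recurrence with ratio -2.
By induction c(n) = c(0) · (-2)^n = - 12 \left(-2\right)^{n}.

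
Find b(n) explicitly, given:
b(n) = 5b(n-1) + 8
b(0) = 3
First-order linear non-homogeneous.
Homogeneous solution: b_h(n) = A·(5)^n.
Try constant particular solution b_p = K: K = 5K + 8 ⇒ K = -2.
General: b(n) = A·(5)^n - 2.
Apply b(0) = 3: A - 2 = 3 ⇒ A = 5.
So b(n) = 5 \cdot 5^{n} - 2.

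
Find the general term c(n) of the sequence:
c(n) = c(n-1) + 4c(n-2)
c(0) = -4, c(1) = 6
Characteristic equation: x² - x - 4 = 0.
Discriminant Δ = (1)² + 4·(4) = 17.
Roots r₁,₂ = (1 ± √17)/2, so r₁ = \frac{1}{2} + \frac{\sqrt{17}}{2}, r₂ = \frac{1}{2} - \frac{\sqrt{17}}{2}.
General solution: c(n) = A·r₁^n + B·r₂^n.
From the initial conditions, A + B = -4 and r₁A + r₂B = 6.
Since r₁ - r₂ = √17: A = (6 - (-4)r₂)/√17 = -2 + \frac{8 \sqrt{17}}{17}, and B = -4 - A = -2 - \frac{8 \sqrt{17}}{17}.
So c(n) = \left(-2 + \frac{8 \sqrt{17}}{17}\right)\left(\frac{1}{2} + \frac{\sqrt{17}}{2}\right)^n + \left(-2 - \frac{8 \sqrt{17}}{17}\right)\left(\frac{1}{2} - \frac{\sqrt{17}}{2}\right)^n.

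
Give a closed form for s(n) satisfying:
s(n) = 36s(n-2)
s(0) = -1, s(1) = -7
Characteristic equation: x² - 36 = 0, which factors as (x - (6))(x - (-6)) = 0.
Roots r₁ = 6, r₂ = -6 (distinct).
General solution: s(n) = A·(6)^n + B·(-6)^n.
From s(0) = -1: A + B = -1.
From s(1) = -7: 6A - 6B = -7.
Solving: A = - \frac{13}{12}, B = \frac{1}{12}.
So s(n) = \frac{\left(-6\right)^{n}}{12} - \frac{13 \cdot 6^{n}}{12}.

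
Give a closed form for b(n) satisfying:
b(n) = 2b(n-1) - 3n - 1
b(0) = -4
First-order linear with linear forcing.
Homogeneous solution: b_h(n) = A·(2)^n.
Try particular b_p(n) = pn + q. Substituting:
  pn + q = 2(p(n-1) + q) - 3n - 1.
Matching the n-coefficient: p = 2p - 3 ⇒ p = 3.
Matching constants: q = -2p + 2q - 1 ⇒ q = 7.
General: b(n) = A·(2)^n + 3 n + 7.
Apply b(0) = -4: A + 7 = -4 ⇒ A = -11.
So b(n) = - 11 \cdot 2^{n} + 3 n + 7.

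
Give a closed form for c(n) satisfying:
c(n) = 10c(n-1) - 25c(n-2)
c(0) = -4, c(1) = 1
Characteristic equation: x² - 10x + 25 = 0, which is (x - (5))².
Repeated root r = 5.
General solution: c(n) = (A + Bn)·(5)^n.
From c(0) = -4: A = -4.
From c(1) = 1: (A + B)·(5) = 1 ⇒ B = \frac{21}{5}.
So c(n) = \left(\frac{21 n}{5} - 4\right) \cdot (5)^n.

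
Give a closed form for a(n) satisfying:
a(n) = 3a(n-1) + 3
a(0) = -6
First-order linear non-homogeneous.
Homogeneous solution: a_h(n) = A·(3)^n.
Try constant particular solution a_p = K: K = 3K + 3 ⇒ K = - \frac{3}{2}.
General: a(n) = A·(3)^n - \frac{3}{2}.
Apply a(0) = -6: A - \frac{3}{2} = -6 ⇒ A = - \frac{9}{2}.
So a(n) = - \frac{9 \cdot 3^{n}}{2} - \frac{3}{2}.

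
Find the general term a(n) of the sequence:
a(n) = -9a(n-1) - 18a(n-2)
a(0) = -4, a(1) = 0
Characteristic equation: x² + 9x + 18 = 0, which factors as (x - (-3))(x - (-6)) = 0.
Roots r₁ = -3, r₂ = -6 (distinct).
General solution: a(n) = A·(-3)^n + B·(-6)^n.
From a(0) = -4: A + B = -4.
From a(1) = 0: -3A - 6B = 0.
Solving: A = -8, B = 4.
So a(n) = - 8 \left(-3\right)^{n} + 4 \left(-6\right)^{n}.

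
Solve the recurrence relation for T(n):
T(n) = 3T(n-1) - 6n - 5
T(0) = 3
First-order linear with linear forcing.
Homogeneous solution: T_h(n) = A·(3)^n.
Try particular T_p(n) = pn + q. Substituting:
  pn + q = 3(p(n-1) + q) - 6n - 5.
Matching the n-coefficient: p = 3p - 6 ⇒ p = 3.
Matching constants: q = -3p + 3q - 5 ⇒ q = 7.
General: T(n) = A·(3)^n + 3 n + 7.
Apply T(0) = 3: A + 7 = 3 ⇒ A = -4.
So T(n) = - 4 \cdot 3^{n} + 3 n + 7.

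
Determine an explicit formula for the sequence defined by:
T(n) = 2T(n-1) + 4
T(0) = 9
First-order linear non-homogeneous.
Homogeneous solution: T_h(n) = A·(2)^n.
Try constant particular solution T_p = K: K = 2K + 4 ⇒ K = -4.
General: T(n) = A·(2)^n - 4.
Apply T(0) = 9: A - 4 = 9 ⇒ A = 13.
So T(n) = 13 \cdot 2^{n} - 4.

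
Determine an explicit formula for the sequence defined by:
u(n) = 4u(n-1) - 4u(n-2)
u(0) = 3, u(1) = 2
Characteristic equation: x² - 4x + 4 = 0, which is (x - (2))².
Repeated root r = 2.
General solution: u(n) = (A + Bn)·(2)^n.
From u(0) = 3: A = 3.
From u(1) = 2: (A + B)·(2) = 2 ⇒ B = -2.
So u(n) = \left(3 - 2 n\right) \cdot (2)^n.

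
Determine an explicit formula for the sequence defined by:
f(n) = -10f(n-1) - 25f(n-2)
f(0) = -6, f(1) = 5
Characteristic equation: x² + 10x + 25 = 0, which is (x - (-5))².
Repeated root r = -5.
General solution: f(n) = (A + Bn)·(-5)^n.
From f(0) = -6: A = -6.
From f(1) = 5: (A + B)·(-5) = 5 ⇒ B = 5.
So f(n) = \left(5 n - 6\right) \cdot (-5)^n.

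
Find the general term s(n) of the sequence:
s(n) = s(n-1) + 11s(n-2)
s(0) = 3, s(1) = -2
Characteristic equation: x² - x - 11 = 0.
Discriminant Δ = (1)² + 4·(11) = 45.
Roots r₁,₂ = (1 ± √45)/2, so r₁ = \frac{1}{2} + \frac{3 \sqrt{5}}{2}, r₂ = \frac{1}{2} - \frac{3 \sqrt{5}}{2}.
General solution: s(n) = A·r₁^n + B·r₂^n.
From the initial conditions, A + B = 3 and r₁A + r₂B = -2.
Since r₁ - r₂ = √45: A = (-2 - (3)r₂)/√45 = \frac{3}{2} - \frac{7 \sqrt{5}}{30}, and B = 3 - A = \frac{7 \sqrt{5}}{30} + \frac{3}{2}.
So s(n) = \left(\frac{3}{2} - \frac{7 \sqrt{5}}{30}\right)\left(\frac{1}{2} + \frac{3 \sqrt{5}}{2}\right)^n + \left(\frac{7 \sqrt{5}}{30} + \frac{3}{2}\right)\left(\frac{1}{2} - \frac{3 \sqrt{5}}{2}\right)^n.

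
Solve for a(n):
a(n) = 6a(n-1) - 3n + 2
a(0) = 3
First-order linear with linear forcing.
Homogeneous solution: a_h(n) = A·(6)^n.
Try particular a_p(n) = pn + q. Substituting:
  pn + q = 6(p(n-1) + q) - 3n + 2.
Matching the n-coefficient: p = 6p - 3 ⇒ p = \frac{3}{5}.
Matching constants: q = -6p + 6q + 2 ⇒ q = \frac{8}{25}.
General: a(n) = A·(6)^n + \frac{3 n}{5} + \frac{8}{25}.
Apply a(0) = 3: A + \frac{8}{25} = 3 ⇒ A = \frac{67}{25}.
So a(n) = \frac{67 \cdot 6^{n}}{25} + \frac{3 n}{5} + \frac{8}{25}.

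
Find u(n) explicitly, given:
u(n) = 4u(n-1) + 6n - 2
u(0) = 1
First-order linear with linear forcing.
Homogeneous solution: u_h(n) = A·(4)^n.
Try particular u_p(n) = pn + q. Substituting:
  pn + q = 4(p(n-1) + q) + 6n - 2.
Matching the n-coefficient: p = 4p + 6 ⇒ p = -2.
Matching constants: q = -4p + 4q - 2 ⇒ q = -2.
General: u(n) = A·(4)^n - 2 n - 2.
Apply u(0) = 1: A - 2 = 1 ⇒ A = 3.
So u(n) = 3 \cdot 4^{n} - 2 n - 2.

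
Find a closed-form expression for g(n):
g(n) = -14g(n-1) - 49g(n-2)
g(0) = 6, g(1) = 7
Characteristic equation: x² + 14x + 49 = 0, which is (x - (-7))².
Repeated root r = -7.
General solution: g(n) = (A + Bn)·(-7)^n.
From g(0) = 6: A = 6.
From g(1) = 7: (A + B)·(-7) = 7 ⇒ B = -7.
So g(n) = \left(6 - 7 n\right) \cdot (-7)^n.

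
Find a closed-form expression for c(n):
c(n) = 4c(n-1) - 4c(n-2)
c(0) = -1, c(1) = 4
Characteristic equation: x² - 4x + 4 = 0, which is (x - (2))².
Repeated root r = 2.
General solution: c(n) = (A + Bn)·(2)^n.
From c(0) = -1: A = -1.
From c(1) = 4: (A + B)·(2) = 4 ⇒ B = 3.
So c(n) = \left(3 n - 1\right) \cdot (2)^n.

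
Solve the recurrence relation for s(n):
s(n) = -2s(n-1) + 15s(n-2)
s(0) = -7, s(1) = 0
Characteristic equation: x² + 2x - 15 = 0, which factors as (x - (3))(x - (-5)) = 0.
Roots r₁ = 3, r₂ = -5 (distinct).
General solution: s(n) = A·(3)^n + B·(-5)^n.
From s(0) = -7: A + B = -7.
From s(1) = 0: 3A - 5B = 0.
Solving: A = - \frac{35}{8}, B = - \frac{21}{8}.
So s(n) = - \frac{21 \left(-5\right)^{n}}{8} - \frac{35 \cdot 3^{n}}{8}.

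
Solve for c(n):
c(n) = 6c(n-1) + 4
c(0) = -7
First-order linear non-homogeneous.
Homogeneous solution: c_h(n) = A·(6)^n.
Try constant particular solution c_p = K: K = 6K + 4 ⇒ K = - \frac{4}{5}.
General: c(n) = A·(6)^n - \frac{4}{5}.
Apply c(0) = -7: A - \frac{4}{5} = -7 ⇒ A = - \frac{31}{5}.
So c(n) = - \frac{31 \cdot 6^{n}}{5} - \frac{4}{5}.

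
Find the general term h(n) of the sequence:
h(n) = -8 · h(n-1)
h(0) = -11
Pure geometric recurrence with ratio -8.
By induction h(n) = h(0) · (-8)^n = - 11 \left(-8\right)^{n}.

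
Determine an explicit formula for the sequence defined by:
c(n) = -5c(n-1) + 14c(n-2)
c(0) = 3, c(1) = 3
Characteristic equation: x² + 5x - 14 = 0, which factors as (x - (-7))(x - (2)) = 0.
Roots r₁ = -7, r₂ = 2 (distinct).
General solution: c(n) = A·(-7)^n + B·(2)^n.
From c(0) = 3: A + B = 3.
From c(1) = 3: -7A + 2B = 3.
Solving: A = \frac{1}{3}, B = \frac{8}{3}.
So c(n) = \frac{\left(-7\right)^{n}}{3} + \frac{8 \cdot 2^{n}}{3}.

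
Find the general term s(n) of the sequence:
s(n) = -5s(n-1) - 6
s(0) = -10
First-order linear non-homogeneous.
Homogeneous solution: s_h(n) = A·(-5)^n.
Try constant particular solution s_p = K: K = -5K - 6 ⇒ K = -1.
General: s(n) = A·(-5)^n - 1.
Apply s(0) = -10: A - 1 = -10 ⇒ A = -9.
So s(n) = - 9 \left(-5\right)^{n} - 1.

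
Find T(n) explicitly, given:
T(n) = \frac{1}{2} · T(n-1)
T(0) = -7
Pure geometric recurrence with ratio \frac{1}{2}.
By induction T(n) = T(0) · (\frac{1}{2})^n = - 7 \cdot 2^{- n}.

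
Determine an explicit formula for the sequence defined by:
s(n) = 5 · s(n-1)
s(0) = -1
Pure geometric recurrence with ratio 5.
By induction s(n) = s(0) · (5)^n = - 5^{n}.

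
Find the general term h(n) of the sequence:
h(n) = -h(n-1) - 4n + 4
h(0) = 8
First-order linear with linear forcing.
Homogeneous solution: h_h(n) = A·(-1)^n.
Try particular h_p(n) = pn + q. Substituting:
  pn + q = -(p(n-1) + q) - 4n + 4.
Matching the n-coefficient: p = -p - 4 ⇒ p = -2.
Matching constants: q = p - q + 4 ⇒ q = 1.
General: h(n) = A·(-1)^n - 2 n + 1.
Apply h(0) = 8: A + 1 = 8 ⇒ A = 7.
So h(n) = 7 \left(-1\right)^{n} - 2 n + 1.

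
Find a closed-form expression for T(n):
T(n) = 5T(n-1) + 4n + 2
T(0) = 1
First-order linear with linear forcing.
Homogeneous solution: T_h(n) = A·(5)^n.
Try particular T_p(n) = pn + q. Substituting:
  pn + q = 5(p(n-1) + q) + 4n + 2.
Matching the n-coefficient: p = 5p + 4 ⇒ p = -1.
Matching constants: q = -5p + 5q + 2 ⇒ q = - \frac{7}{4}.
General: T(n) = A·(5)^n - n - \frac{7}{4}.
Apply T(0) = 1: A - \frac{7}{4} = 1 ⇒ A = \frac{11}{4}.
So T(n) = \frac{11 \cdot 5^{n}}{4} - n - \frac{7}{4}.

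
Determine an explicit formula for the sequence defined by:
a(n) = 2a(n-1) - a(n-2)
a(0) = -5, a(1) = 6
Characteristic equation: x² - 2x + 1 = 0, which is (x - (1))².
Repeated root r = 1.
General solution: a(n) = (A + Bn)·(1)^n.
From a(0) = -5: A = -5.
From a(1) = 6: (A + B)·(1) = 6 ⇒ B = 11.
So a(n) = \left(11 n - 5\right) \cdot (1)^n.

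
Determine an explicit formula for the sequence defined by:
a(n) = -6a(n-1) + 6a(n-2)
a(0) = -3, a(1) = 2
Characteristic equation: x² + 6x - 6 = 0.
Discriminant Δ = (-6)² + 4·(6) = 60.
Roots r₁,₂ = (-6 ± √60)/2, so r₁ = -3 + \sqrt{15}, r₂ = - \sqrt{15} - 3.
General solution: a(n) = A·r₁^n + B·r₂^n.
From the initial conditions, A + B = -3 and r₁A + r₂B = 2.
Since r₁ - r₂ = √60: A = (2 - (-3)r₂)/√60 = - \frac{3}{2} - \frac{7 \sqrt{15}}{30}, and B = -3 - A = - \frac{3}{2} + \frac{7 \sqrt{15}}{30}.
So a(n) = \left(- \frac{3}{2} - \frac{7 \sqrt{15}}{30}\right)\left(-3 + \sqrt{15}\right)^n + \left(- \frac{3}{2} + \frac{7 \sqrt{15}}{30}\right)\left(- \sqrt{15} - 3\right)^n.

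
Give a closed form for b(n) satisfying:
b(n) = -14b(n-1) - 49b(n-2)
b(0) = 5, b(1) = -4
Characteristic equation: x² + 14x + 49 = 0, which is (x - (-7))².
Repeated root r = -7.
General solution: b(n) = (A + Bn)·(-7)^n.
From b(0) = 5: A = 5.
From b(1) = -4: (A + B)·(-7) = -4 ⇒ B = - \frac{31}{7}.
So b(n) = \left(5 - \frac{31 n}{7}\right) \cdot (-7)^n.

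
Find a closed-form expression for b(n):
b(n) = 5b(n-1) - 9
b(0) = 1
First-order linear non-homogeneous.
Homogeneous solution: b_h(n) = A·(5)^n.
Try constant particular solution b_p = K: K = 5K - 9 ⇒ K = \frac{9}{4}.
General: b(n) = A·(5)^n + \frac{9}{4}.
Apply b(0) = 1: A + \frac{9}{4} = 1 ⇒ A = - \frac{5}{4}.
So b(n) = \frac{9}{4} - \frac{5 \cdot 5^{n}}{4}.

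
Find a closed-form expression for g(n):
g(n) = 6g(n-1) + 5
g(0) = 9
First-order linear non-homogeneous.
Homogeneous solution: g_h(n) = A·(6)^n.
Try constant particular solution g_p = K: K = 6K + 5 ⇒ K = -1.
General: g(n) = A·(6)^n - 1.
Apply g(0) = 9: A - 1 = 9 ⇒ A = 10.
So g(n) = 10 \cdot 6^{n} - 1.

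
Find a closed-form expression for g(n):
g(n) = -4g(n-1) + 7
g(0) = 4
First-order linear non-homogeneous.
Homogeneous solution: g_h(n) = A·(-4)^n.
Try constant particular solution g_p = K: K = -4K + 7 ⇒ K = \frac{7}{5}.
General: g(n) = A·(-4)^n + \frac{7}{5}.
Apply g(0) = 4: A + \frac{7}{5} = 4 ⇒ A = \frac{13}{5}.
So g(n) = \frac{13 \left(-4\right)^{n}}{5} + \frac{7}{5}.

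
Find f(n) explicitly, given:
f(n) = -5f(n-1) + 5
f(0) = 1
First-order linear non-homogeneous.
Homogeneous solution: f_h(n) = A·(-5)^n.
Try constant particular solution f_p = K: K = -5K + 5 ⇒ K = \frac{5}{6}.
General: f(n) = A·(-5)^n + \frac{5}{6}.
Apply f(0) = 1: A + \frac{5}{6} = 1 ⇒ A = \frac{1}{6}.
So f(n) = \frac{\left(-5\right)^{n}}{6} + \frac{5}{6}.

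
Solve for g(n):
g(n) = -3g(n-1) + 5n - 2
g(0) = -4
First-order linear with linear forcing.
Homogeneous solution: g_h(n) = A·(-3)^n.
Try particular g_p(n) = pn + q. Substituting:
  pn + q = -3(p(n-1) + q) + 5n - 2.
Matching the n-coefficient: p = -3p + 5 ⇒ p = \frac{5}{4}.
Matching constants: q = 3p - 3q - 2 ⇒ q = \frac{7}{16}.
General: g(n) = A·(-3)^n + \frac{5 n}{4} + \frac{7}{16}.
Apply g(0) = -4: A + \frac{7}{16} = -4 ⇒ A = - \frac{71}{16}.
So g(n) = - \frac{71 \left(-3\right)^{n}}{16} + \frac{5 n}{4} + \frac{7}{16}.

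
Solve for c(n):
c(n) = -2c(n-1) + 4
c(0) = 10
First-order linear non-homogeneous.
Homogeneous solution: c_h(n) = A·(-2)^n.
Try constant particular solution c_p = K: K = -2K + 4 ⇒ K = \frac{4}{3}.
General: c(n) = A·(-2)^n + \frac{4}{3}.
Apply c(0) = 10: A + \frac{4}{3} = 10 ⇒ A = \frac{26}{3}.
So c(n) = \frac{26 \left(-2\right)^{n}}{3} + \frac{4}{3}.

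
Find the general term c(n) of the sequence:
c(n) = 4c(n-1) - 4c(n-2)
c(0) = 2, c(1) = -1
Characteristic equation: x² - 4x + 4 = 0, which is (x - (2))².
Repeated root r = 2.
General solution: c(n) = (A + Bn)·(2)^n.
From c(0) = 2: A = 2.
From c(1) = -1: (A + B)·(2) = -1 ⇒ B = - \frac{5}{2}.
So c(n) = \left(2 - \frac{5 n}{2}\right) \cdot (2)^n.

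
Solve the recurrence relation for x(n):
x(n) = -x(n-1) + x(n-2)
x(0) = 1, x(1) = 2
Characteristic equation: x² + x - 1 = 0.
Discriminant Δ = (-1)² + 4·(1) = 5.
Roots r₁,₂ = (-1 ± √5)/2, so r₁ = - \frac{1}{2} + \frac{\sqrt{5}}{2}, r₂ = - \frac{\sqrt{5}}{2} - \frac{1}{2}.
General solution: x(n) = A·r₁^n + B·r₂^n.
From the initial conditions, A + B = 1 and r₁A + r₂B = 2.
Since r₁ - r₂ = √5: A = (2 - (1)r₂)/√5 = \frac{1}{2} + \frac{\sqrt{5}}{2}, and B = 1 - A = \frac{1}{2} - \frac{\sqrt{5}}{2}.
So x(n) = \left(\frac{1}{2} + \frac{\sqrt{5}}{2}\right)\left(- \frac{1}{2} + \frac{\sqrt{5}}{2}\right)^n + \left(\frac{1}{2} - \frac{\sqrt{5}}{2}\right)\left(- \frac{\sqrt{5}}{2} - \frac{1}{2}\right)^n.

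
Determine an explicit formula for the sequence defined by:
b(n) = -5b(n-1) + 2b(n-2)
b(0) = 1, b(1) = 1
Characteristic equation: x² + 5x - 2 = 0.
Discriminant Δ = (-5)² + 4·(2) = 33.
Roots r₁,₂ = (-5 ± √33)/2, so r₁ = - \frac{5}{2} + \frac{\sqrt{33}}{2}, r₂ = - \frac{\sqrt{33}}{2} - \frac{5}{2}.
General solution: b(n) = A·r₁^n + B·r₂^n.
From the initial conditions, A + B = 1 and r₁A + r₂B = 1.
Since r₁ - r₂ = √33: A = (1 - (1)r₂)/√33 = \frac{1}{2} + \frac{7 \sqrt{33}}{66}, and B = 1 - A = \frac{1}{2} - \frac{7 \sqrt{33}}{66}.
So b(n) = \left(\frac{1}{2} + \frac{7 \sqrt{33}}{66}\right)\left(- \frac{5}{2} + \frac{\sqrt{33}}{2}\right)^n + \left(\frac{1}{2} - \frac{7 \sqrt{33}}{66}\right)\left(- \frac{\sqrt{33}}{2} - \frac{5}{2}\right)^n.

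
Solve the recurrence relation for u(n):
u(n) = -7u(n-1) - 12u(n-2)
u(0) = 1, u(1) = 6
Characteristic equation: x² + 7x + 12 = 0, which factors as (x - (-4))(x - (-3)) = 0.
Roots r₁ = -4, r₂ = -3 (distinct).
General solution: u(n) = A·(-4)^n + B·(-3)^n.
From u(0) = 1: A + B = 1.
From u(1) = 6: -4A - 3B = 6.
Solving: A = -9, B = 10.
So u(n) = 10 \left(-3\right)^{n} - 9 \left(-4\right)^{n}.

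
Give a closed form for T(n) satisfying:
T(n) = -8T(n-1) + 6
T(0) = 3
First-order linear non-homogeneous.
Homogeneous solution: T_h(n) = A·(-8)^n.
Try constant particular solution T_p = K: K = -8K + 6 ⇒ K = \frac{2}{3}.
General: T(n) = A·(-8)^n + \frac{2}{3}.
Apply T(0) = 3: A + \frac{2}{3} = 3 ⇒ A = \frac{7}{3}.
So T(n) = \frac{7 \left(-8\right)^{n}}{3} + \frac{2}{3}.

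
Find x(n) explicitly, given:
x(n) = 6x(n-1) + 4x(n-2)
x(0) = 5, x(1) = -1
Characteristic equation: x² - 6x - 4 = 0.
Discriminant Δ = (6)² + 4·(4) = 52.
Roots r₁,₂ = (6 ± √52)/2, so r₁ = 3 + \sqrt{13}, r₂ = 3 - \sqrt{13}.
General solution: x(n) = A·r₁^n + B·r₂^n.
From the initial conditions, A + B = 5 and r₁A + r₂B = -1.
Since r₁ - r₂ = √52: A = (-1 - (5)r₂)/√52 = \frac{5}{2} - \frac{8 \sqrt{13}}{13}, and B = 5 - A = \frac{8 \sqrt{13}}{13} + \frac{5}{2}.
So x(n) = \left(\frac{5}{2} - \frac{8 \sqrt{13}}{13}\right)\left(3 + \sqrt{13}\right)^n + \left(\frac{8 \sqrt{13}}{13} + \frac{5}{2}\right)\left(3 - \sqrt{13}\right)^n.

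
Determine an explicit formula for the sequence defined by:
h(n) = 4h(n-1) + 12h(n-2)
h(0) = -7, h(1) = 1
Characteristic equation: x² - 4x - 12 = 0, which factors as (x - (-2))(x - (6)) = 0.
Roots r₁ = -2, r₂ = 6 (distinct).
General solution: h(n) = A·(-2)^n + B·(6)^n.
From h(0) = -7: A + B = -7.
From h(1) = 1: -2A + 6B = 1.
Solving: A = - \frac{43}{8}, B = - \frac{13}{8}.
So h(n) = - \frac{43 \left(-2\right)^{n}}{8} - \frac{13 \cdot 6^{n}}{8}.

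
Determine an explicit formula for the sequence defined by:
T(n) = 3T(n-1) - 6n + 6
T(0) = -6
First-order linear with linear forcing.
Homogeneous solution: T_h(n) = A·(3)^n.
Try particular T_p(n) = pn + q. Substituting:
  pn + q = 3(p(n-1) + q) - 6n + 6.
Matching the n-coefficient: p = 3p - 6 ⇒ p = 3.
Matching constants: q = -3p + 3q + 6 ⇒ q = \frac{3}{2}.
General: T(n) = A·(3)^n + 3 n + \frac{3}{2}.
Apply T(0) = -6: A + \frac{3}{2} = -6 ⇒ A = - \frac{15}{2}.
So T(n) = - \frac{15 \cdot 3^{n}}{2} + 3 n + \frac{3}{2}.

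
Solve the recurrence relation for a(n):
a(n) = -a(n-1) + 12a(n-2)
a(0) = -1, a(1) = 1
Characteristic equation: x² + x - 12 = 0, which factors as (x - (-4))(x - (3)) = 0.
Roots r₁ = -4, r₂ = 3 (distinct).
General solution: a(n) = A·(-4)^n + B·(3)^n.
From a(0) = -1: A + B = -1.
From a(1) = 1: -4A + 3B = 1.
Solving: A = - \frac{4}{7}, B = - \frac{3}{7}.
So a(n) = - \frac{4 \left(-4\right)^{n}}{7} - \frac{3 \cdot 3^{n}}{7}.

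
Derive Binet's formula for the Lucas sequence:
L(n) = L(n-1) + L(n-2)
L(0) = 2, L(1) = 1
This is the Lucas sequence.
Characteristic equation: x² - x - 1 = 0; roots r₁ = \frac{1}{2} + \frac{\sqrt{5}}{2}, r₂ = \frac{1}{2} - \frac{\sqrt{5}}{2}.
General: L(n) = A·r₁^n + B·r₂^n. Solving with L(0)=2, L(1)=1 gives A = 1, B = 1.
So L(n) = 2^{- n} \left(\left(1 - \sqrt{5}\right)^{n} + \left(1 + \sqrt{5}\right)^{n}\right).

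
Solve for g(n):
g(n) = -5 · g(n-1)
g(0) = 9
Pure geometric recurrence with ratio -5.
By induction g(n) = g(0) · (-5)^n = 9 \left(-5\right)^{n}.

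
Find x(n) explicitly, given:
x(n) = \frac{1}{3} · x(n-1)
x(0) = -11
Pure geometric recurrence with ratio \frac{1}{3}.
By induction x(n) = x(0) · (\frac{1}{3})^n = - 11 \cdot 3^{- n}.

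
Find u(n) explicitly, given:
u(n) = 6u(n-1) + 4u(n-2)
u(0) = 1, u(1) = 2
Characteristic equation: x² - 6x - 4 = 0.
Discriminant Δ = (6)² + 4·(4) = 52.
Roots r₁,₂ = (6 ± √52)/2, so r₁ = 3 + \sqrt{13}, r₂ = 3 - \sqrt{13}.
General solution: u(n) = A·r₁^n + B·r₂^n.
From the initial conditions, A + B = 1 and r₁A + r₂B = 2.
Since r₁ - r₂ = √52: A = (2 - (1)r₂)/√52 = \frac{1}{2} - \frac{\sqrt{13}}{26}, and B = 1 - A = \frac{\sqrt{13}}{26} + \frac{1}{2}.
So u(n) = \left(\frac{1}{2} - \frac{\sqrt{13}}{26}\right)\left(3 + \sqrt{13}\right)^n + \left(\frac{\sqrt{13}}{26} + \frac{1}{2}\right)\left(3 - \sqrt{13}\right)^n.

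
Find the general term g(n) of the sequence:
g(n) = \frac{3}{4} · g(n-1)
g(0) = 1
Pure geometric recurrence with ratio \frac{3}{4}.
By induction g(n) = g(0) · (\frac{3}{4})^n = \left(\frac{3}{4}\right)^{n}.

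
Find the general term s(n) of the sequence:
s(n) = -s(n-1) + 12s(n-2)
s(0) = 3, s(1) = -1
Characteristic equation: x² + x - 12 = 0, which factors as (x - (3))(x - (-4)) = 0.
Roots r₁ = 3, r₂ = -4 (distinct).
General solution: s(n) = A·(3)^n + B·(-4)^n.
From s(0) = 3: A + B = 3.
From s(1) = -1: 3A - 4B = -1.
Solving: A = \frac{11}{7}, B = \frac{10}{7}.
So s(n) = \frac{10 \left(-4\right)^{n}}{7} + \frac{11 \cdot 3^{n}}{7}.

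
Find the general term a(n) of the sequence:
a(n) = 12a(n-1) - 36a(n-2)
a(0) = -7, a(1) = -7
Characteristic equation: x² - 12x + 36 = 0, which is (x - (6))².
Repeated root r = 6.
General solution: a(n) = (A + Bn)·(6)^n.
From a(0) = -7: A = -7.
From a(1) = -7: (A + B)·(6) = -7 ⇒ B = \frac{35}{6}.
So a(n) = \left(\frac{35 n}{6} - 7\right) \cdot (6)^n.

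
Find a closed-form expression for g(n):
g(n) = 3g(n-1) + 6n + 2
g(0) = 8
First-order linear with linear forcing.
Homogeneous solution: g_h(n) = A·(3)^n.
Try particular g_p(n) = pn + q. Substituting:
  pn + q = 3(p(n-1) + q) + 6n + 2.
Matching the n-coefficient: p = 3p + 6 ⇒ p = -3.
Matching constants: q = -3p + 3q + 2 ⇒ q = - \frac{11}{2}.
General: g(n) = A·(3)^n - 3 n - \frac{11}{2}.
Apply g(0) = 8: A - \frac{11}{2} = 8 ⇒ A = \frac{27}{2}.
So g(n) = \frac{27 \cdot 3^{n}}{2} - 3 n - \frac{11}{2}.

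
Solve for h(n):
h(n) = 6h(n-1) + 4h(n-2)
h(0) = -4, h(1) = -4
Characteristic equation: x² - 6x - 4 = 0.
Discriminant Δ = (6)² + 4·(4) = 52.
Roots r₁,₂ = (6 ± √52)/2, so r₁ = 3 + \sqrt{13}, r₂ = 3 - \sqrt{13}.
General solution: h(n) = A·r₁^n + B·r₂^n.
From the initial conditions, A + B = -4 and r₁A + r₂B = -4.
Since r₁ - r₂ = √52: A = (-4 - (-4)r₂)/√52 = -2 + \frac{4 \sqrt{13}}{13}, and B = -4 - A = -2 - \frac{4 \sqrt{13}}{13}.
So h(n) = \left(-2 + \frac{4 \sqrt{13}}{13}\right)\left(3 + \sqrt{13}\right)^n + \left(-2 - \frac{4 \sqrt{13}}{13}\right)\left(3 - \sqrt{13}\right)^n.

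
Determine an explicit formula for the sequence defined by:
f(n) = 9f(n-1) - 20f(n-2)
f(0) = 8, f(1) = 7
Characteristic equation: x² - 9x + 20 = 0, which factors as (x - (4))(x - (5)) = 0.
Roots r₁ = 4, r₂ = 5 (distinct).
General solution: f(n) = A·(4)^n + B·(5)^n.
From f(0) = 8: A + B = 8.
From f(1) = 7: 4A + 5B = 7.
Solving: A = 33, B = -25.
So f(n) = 33 \cdot 4^{n} - 25 \cdot 5^{n}.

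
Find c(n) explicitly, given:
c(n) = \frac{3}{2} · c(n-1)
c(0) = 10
Pure geometric recurrence with ratio \frac{3}{2}.
By induction c(n) = c(0) · (\frac{3}{2})^n = 10 \left(\frac{3}{2}\right)^{n}.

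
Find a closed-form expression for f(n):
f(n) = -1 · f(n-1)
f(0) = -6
Pure geometric recurrence with ratio -1.
By induction f(n) = f(0) · (-1)^n = - 6 \left(-1\right)^{n}.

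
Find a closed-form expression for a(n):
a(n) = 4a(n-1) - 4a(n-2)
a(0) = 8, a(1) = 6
Characteristic equation: x² - 4x + 4 = 0, which is (x - (2))².
Repeated root r = 2.
General solution: a(n) = (A + Bn)·(2)^n.
From a(0) = 8: A = 8.
From a(1) = 6: (A + B)·(2) = 6 ⇒ B = -5.
So a(n) = \left(8 - 5 n\right) \cdot (2)^n.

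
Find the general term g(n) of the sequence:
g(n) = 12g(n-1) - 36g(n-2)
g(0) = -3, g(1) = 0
Characteristic equation: x² - 12x + 36 = 0, which is (x - (6))².
Repeated root r = 6.
General solution: g(n) = (A + Bn)·(6)^n.
From g(0) = -3: A = -3.
From g(1) = 0: (A + B)·(6) = 0 ⇒ B = 3.
So g(n) = \left(3 n - 3\right) \cdot (6)^n.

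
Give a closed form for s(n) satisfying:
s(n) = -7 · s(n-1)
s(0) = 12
Pure geometric recurrence with ratio -7.
By induction s(n) = s(0) · (-7)^n = 12 \left(-7\right)^{n}.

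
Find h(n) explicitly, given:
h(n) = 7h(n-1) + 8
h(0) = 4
First-order linear non-homogeneous.
Homogeneous solution: h_h(n) = A·(7)^n.
Try constant particular solution h_p = K: K = 7K + 8 ⇒ K = - \frac{4}{3}.
General: h(n) = A·(7)^n - \frac{4}{3}.
Apply h(0) = 4: A - \frac{4}{3} = 4 ⇒ A = \frac{16}{3}.
So h(n) = \frac{16 \cdot 7^{n}}{3} - \frac{4}{3}.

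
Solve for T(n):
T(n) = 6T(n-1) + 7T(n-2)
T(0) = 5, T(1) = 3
Characteristic equation: x² - 6x - 7 = 0, which factors as (x - (-1))(x - (7)) = 0.
Roots r₁ = -1, r₂ = 7 (distinct).
General solution: T(n) = A·(-1)^n + B·(7)^n.
From T(0) = 5: A + B = 5.
From T(1) = 3: -A + 7B = 3.
Solving: A = 4, B = 1.
So T(n) = 4 \left(-1\right)^{n} + 7^{n}.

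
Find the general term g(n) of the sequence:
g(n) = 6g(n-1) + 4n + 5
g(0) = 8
First-order linear with linear forcing.
Homogeneous solution: g_h(n) = A·(6)^n.
Try particular g_p(n) = pn + q. Substituting:
  pn + q = 6(p(n-1) + q) + 4n + 5.
Matching the n-coefficient: p = 6p + 4 ⇒ p = - \frac{4}{5}.
Matching constants: q = -6p + 6q + 5 ⇒ q = - \frac{49}{25}.
General: g(n) = A·(6)^n - \frac{4 n}{5} - \frac{49}{25}.
Apply g(0) = 8: A - \frac{49}{25} = 8 ⇒ A = \frac{249}{25}.
So g(n) = \frac{249 \cdot 6^{n}}{25} - \frac{4 n}{5} - \frac{49}{25}.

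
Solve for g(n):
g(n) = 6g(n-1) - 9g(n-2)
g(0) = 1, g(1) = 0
Characteristic equation: x² - 6x + 9 = 0, which is (x - (3))².
Repeated root r = 3.
General solution: g(n) = (A + Bn)·(3)^n.
From g(0) = 1: A = 1.
From g(1) = 0: (A + B)·(3) = 0 ⇒ B = -1.
So g(n) = \left(1 - n\right) \cdot (3)^n.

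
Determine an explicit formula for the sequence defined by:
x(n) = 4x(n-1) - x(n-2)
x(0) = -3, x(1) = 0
Characteristic equation: x² - 4x + 1 = 0.
Discriminant Δ = (4)² + 4·(-1) = 12.
Roots r₁,₂ = (4 ± √12)/2, so r₁ = \sqrt{3} + 2, r₂ = 2 - \sqrt{3}.
General solution: x(n) = A·r₁^n + B·r₂^n.
From the initial conditions, A + B = -3 and r₁A + r₂B = 0.
Since r₁ - r₂ = √12: A = (0 - (-3)r₂)/√12 = - \frac{3}{2} + \sqrt{3}, and B = -3 - A = - \sqrt{3} - \frac{3}{2}.
So x(n) = \left(- \frac{3}{2} + \sqrt{3}\right)\left(\sqrt{3} + 2\right)^n + \left(- \sqrt{3} - \frac{3}{2}\right)\left(2 - \sqrt{3}\right)^n.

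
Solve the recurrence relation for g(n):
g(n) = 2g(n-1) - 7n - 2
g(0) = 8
First-order linear with linear forcing.
Homogeneous solution: g_h(n) = A·(2)^n.
Try particular g_p(n) = pn + q. Substituting:
  pn + q = 2(p(n-1) + q) - 7n - 2.
Matching the n-coefficient: p = 2p - 7 ⇒ p = 7.
Matching constants: q = -2p + 2q - 2 ⇒ q = 16.
General: g(n) = A·(2)^n + 7 n + 16.
Apply g(0) = 8: A + 16 = 8 ⇒ A = -8.
So g(n) = - 8 \cdot 2^{n} + 7 n + 16.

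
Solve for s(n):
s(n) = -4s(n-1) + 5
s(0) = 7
First-order linear non-homogeneous.
Homogeneous solution: s_h(n) = A·(-4)^n.
Try constant particular solution s_p = K: K = -4K + 5 ⇒ K = 1.
General: s(n) = A·(-4)^n + 1.
Apply s(0) = 7: A + 1 = 7 ⇒ A = 6.
So s(n) = 6 \left(-4\right)^{n} + 1.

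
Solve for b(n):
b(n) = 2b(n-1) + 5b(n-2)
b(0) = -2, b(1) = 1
Characteristic equation: x² - 2x - 5 = 0.
Discriminant Δ = (2)² + 4·(5) = 24.
Roots r₁,₂ = (2 ± √24)/2, so r₁ = 1 + \sqrt{6}, r₂ = 1 - \sqrt{6}.
General solution: b(n) = A·r₁^n + B·r₂^n.
From the initial conditions, A + B = -2 and r₁A + r₂B = 1.
Since r₁ - r₂ = √24: A = (1 - (-2)r₂)/√24 = -1 + \frac{\sqrt{6}}{4}, and B = -2 - A = -1 - \frac{\sqrt{6}}{4}.
So b(n) = \left(-1 + \frac{\sqrt{6}}{4}\right)\left(1 + \sqrt{6}\right)^n + \left(-1 - \frac{\sqrt{6}}{4}\right)\left(1 - \sqrt{6}\right)^n.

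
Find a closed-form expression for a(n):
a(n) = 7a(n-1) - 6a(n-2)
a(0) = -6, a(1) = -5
Characteristic equation: x² - 7x + 6 = 0, which factors as (x - (6))(x - (1)) = 0.
Roots r₁ = 6, r₂ = 1 (distinct).
General solution: a(n) = A·(6)^n + B·(1)^n.
From a(0) = -6: A + B = -6.
From a(1) = -5: 6A + B = -5.
Solving: A = \frac{1}{5}, B = - \frac{31}{5}.
So a(n) = \frac{6^{n}}{5} - \frac{31}{5}.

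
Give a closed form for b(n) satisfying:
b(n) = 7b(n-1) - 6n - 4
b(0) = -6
First-order linear with linear forcing.
Homogeneous solution: b_h(n) = A·(7)^n.
Try particular b_p(n) = pn + q. Substituting:
  pn + q = 7(p(n-1) + q) - 6n - 4.
Matching the n-coefficient: p = 7p - 6 ⇒ p = 1.
Matching constants: q = -7p + 7q - 4 ⇒ q = \frac{11}{6}.
General: b(n) = A·(7)^n + n + \frac{11}{6}.
Apply b(0) = -6: A + \frac{11}{6} = -6 ⇒ A = - \frac{47}{6}.
So b(n) = - \frac{47 \cdot 7^{n}}{6} + n + \frac{11}{6}.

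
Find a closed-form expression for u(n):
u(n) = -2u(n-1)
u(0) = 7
This is a homogeneous first-order recurrence with ratio -2.
By induction u(n) = u(0) · (-2)^n = 7 \left(-2\right)^{n}.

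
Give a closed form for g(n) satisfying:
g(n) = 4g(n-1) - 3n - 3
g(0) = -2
First-order linear with linear forcing.
Homogeneous solution: g_h(n) = A·(4)^n.
Try particular g_p(n) = pn + q. Substituting:
  pn + q = 4(p(n-1) + q) - 3n - 3.
Matching the n-coefficient: p = 4p - 3 ⇒ p = 1.
Matching constants: q = -4p + 4q - 3 ⇒ q = \frac{7}{3}.
General: g(n) = A·(4)^n + n + \frac{7}{3}.
Apply g(0) = -2: A + \frac{7}{3} = -2 ⇒ A = - \frac{13}{3}.
So g(n) = - \frac{13 \cdot 4^{n}}{3} + n + \frac{7}{3}.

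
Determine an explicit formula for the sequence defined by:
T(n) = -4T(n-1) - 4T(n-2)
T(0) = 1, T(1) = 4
Characteristic equation: x² + 4x + 4 = 0, which is (x - (-2))².
Repeated root r = -2.
General solution: T(n) = (A + Bn)·(-2)^n.
From T(0) = 1: A = 1.
From T(1) = 4: (A + B)·(-2) = 4 ⇒ B = -3.
So T(n) = \left(1 - 3 n\right) \cdot (-2)^n.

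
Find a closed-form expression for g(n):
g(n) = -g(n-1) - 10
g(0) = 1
First-order linear non-homogeneous.
Homogeneous solution: g_h(n) = A·(-1)^n.
Try constant particular solution g_p = K: K = -K - 10 ⇒ K = -5.
General: g(n) = A·(-1)^n - 5.
Apply g(0) = 1: A - 5 = 1 ⇒ A = 6.
So g(n) = 6 \left(-1\right)^{n} - 5.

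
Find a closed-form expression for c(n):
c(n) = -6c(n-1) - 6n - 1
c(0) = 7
First-order linear with linear forcing.
Homogeneous solution: c_h(n) = A·(-6)^n.
Try particular c_p(n) = pn + q. Substituting:
  pn + q = -6(p(n-1) + q) - 6n - 1.
Matching the n-coefficient: p = -6p - 6 ⇒ p = - \frac{6}{7}.
Matching constants: q = 6p - 6q - 1 ⇒ q = - \frac{43}{49}.
General: c(n) = A·(-6)^n - \frac{6 n}{7} - \frac{43}{49}.
Apply c(0) = 7: A - \frac{43}{49} = 7 ⇒ A = \frac{386}{49}.
So c(n) = \frac{386 \left(-6\right)^{n}}{49} - \frac{6 n}{7} - \frac{43}{49}.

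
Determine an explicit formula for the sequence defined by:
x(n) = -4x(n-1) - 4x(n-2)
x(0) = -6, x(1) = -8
Characteristic equation: x² + 4x + 4 = 0, which is (x - (-2))².
Repeated root r = -2.
General solution: x(n) = (A + Bn)·(-2)^n.
From x(0) = -6: A = -6.
From x(1) = -8: (A + B)·(-2) = -8 ⇒ B = 10.
So x(n) = \left(10 n - 6\right) \cdot (-2)^n.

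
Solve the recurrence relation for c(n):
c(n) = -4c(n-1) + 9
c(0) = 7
First-order linear non-homogeneous.
Homogeneous solution: c_h(n) = A·(-4)^n.
Try constant particular solution c_p = K: K = -4K + 9 ⇒ K = \frac{9}{5}.
General: c(n) = A·(-4)^n + \frac{9}{5}.
Apply c(0) = 7: A + \frac{9}{5} = 7 ⇒ A = \frac{26}{5}.
So c(n) = \frac{26 \left(-4\right)^{n}}{5} + \frac{9}{5}.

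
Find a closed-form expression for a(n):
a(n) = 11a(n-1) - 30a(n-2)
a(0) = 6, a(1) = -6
Characteristic equation: x² - 11x + 30 = 0, which factors as (x - (6))(x - (5)) = 0.
Roots r₁ = 6, r₂ = 5 (distinct).
General solution: a(n) = A·(6)^n + B·(5)^n.
From a(0) = 6: A + B = 6.
From a(1) = -6: 6A + 5B = -6.
Solving: A = -36, B = 42.
So a(n) = 42 \cdot 5^{n} - 36 \cdot 6^{n}.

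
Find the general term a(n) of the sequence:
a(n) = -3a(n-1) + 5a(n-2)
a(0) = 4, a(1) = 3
Characteristic equation: x² + 3x - 5 = 0.
Discriminant Δ = (-3)² + 4·(5) = 29.
Roots r₁,₂ = (-3 ± √29)/2, so r₁ = - \frac{3}{2} + \frac{\sqrt{29}}{2}, r₂ = - \frac{\sqrt{29}}{2} - \frac{3}{2}.
General solution: a(n) = A·r₁^n + B·r₂^n.
From the initial conditions, A + B = 4 and r₁A + r₂B = 3.
Since r₁ - r₂ = √29: A = (3 - (4)r₂)/√29 = \frac{9 \sqrt{29}}{29} + 2, and B = 4 - A = 2 - \frac{9 \sqrt{29}}{29}.
So a(n) = \left(\frac{9 \sqrt{29}}{29} + 2\right)\left(- \frac{3}{2} + \frac{\sqrt{29}}{2}\right)^n + \left(2 - \frac{9 \sqrt{29}}{29}\right)\left(- \frac{\sqrt{29}}{2} - \frac{3}{2}\right)^n.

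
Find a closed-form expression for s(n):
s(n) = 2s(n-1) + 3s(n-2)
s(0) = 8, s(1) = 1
Characteristic equation: x² - 2x - 3 = 0, which factors as (x - (-1))(x - (3)) = 0.
Roots r₁ = -1, r₂ = 3 (distinct).
General solution: s(n) = A·(-1)^n + B·(3)^n.
From s(0) = 8: A + B = 8.
From s(1) = 1: -A + 3B = 1.
Solving: A = \frac{23}{4}, B = \frac{9}{4}.
So s(n) = \frac{23 \left(-1\right)^{n}}{4} + \frac{9 \cdot 3^{n}}{4}.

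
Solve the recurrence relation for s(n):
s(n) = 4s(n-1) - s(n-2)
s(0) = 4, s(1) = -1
Characteristic equation: x² - 4x + 1 = 0.
Discriminant Δ = (4)² + 4·(-1) = 12.
Roots r₁,₂ = (4 ± √12)/2, so r₁ = \sqrt{3} + 2, r₂ = 2 - \sqrt{3}.
General solution: s(n) = A·r₁^n + B·r₂^n.
From the initial conditions, A + B = 4 and r₁A + r₂B = -1.
Since r₁ - r₂ = √12: A = (-1 - (4)r₂)/√12 = 2 - \frac{3 \sqrt{3}}{2}, and B = 4 - A = 2 + \frac{3 \sqrt{3}}{2}.
So s(n) = \left(2 - \frac{3 \sqrt{3}}{2}\right)\left(\sqrt{3} + 2\right)^n + \left(2 + \frac{3 \sqrt{3}}{2}\right)\left(2 - \sqrt{3}\right)^n.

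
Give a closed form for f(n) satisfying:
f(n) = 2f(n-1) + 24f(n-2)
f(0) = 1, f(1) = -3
Characteristic equation: x² - 2x - 24 = 0, which factors as (x - (-4))(x - (6)) = 0.
Roots r₁ = -4, r₂ = 6 (distinct).
General solution: f(n) = A·(-4)^n + B·(6)^n.
From f(0) = 1: A + B = 1.
From f(1) = -3: -4A + 6B = -3.
Solving: A = \frac{9}{10}, B = \frac{1}{10}.
So f(n) = \frac{9 \left(-4\right)^{n}}{10} + \frac{6^{n}}{10}.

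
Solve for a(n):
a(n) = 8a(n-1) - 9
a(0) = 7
First-order linear non-homogeneous.
Homogeneous solution: a_h(n) = A·(8)^n.
Try constant particular solution a_p = K: K = 8K - 9 ⇒ K = \frac{9}{7}.
General: a(n) = A·(8)^n + \frac{9}{7}.
Apply a(0) = 7: A + \frac{9}{7} = 7 ⇒ A = \frac{40}{7}.
So a(n) = \frac{40 \cdot 8^{n}}{7} + \frac{9}{7}.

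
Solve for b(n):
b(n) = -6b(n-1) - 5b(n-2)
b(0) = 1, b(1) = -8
Characteristic equation: x² + 6x + 5 = 0, which factors as (x - (-5))(x - (-1)) = 0.
Roots r₁ = -5, r₂ = -1 (distinct).
General solution: b(n) = A·(-5)^n + B·(-1)^n.
From b(0) = 1: A + B = 1.
From b(1) = -8: -5A - B = -8.
Solving: A = \frac{7}{4}, B = - \frac{3}{4}.
So b(n) = - \frac{3 \left(-1\right)^{n}}{4} + \frac{7 \left(-5\right)^{n}}{4}.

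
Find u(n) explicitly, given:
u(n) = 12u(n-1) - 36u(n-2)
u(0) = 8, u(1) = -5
Characteristic equation: x² - 12x + 36 = 0, which is (x - (6))².
Repeated root r = 6.
General solution: u(n) = (A + Bn)·(6)^n.
From u(0) = 8: A = 8.
From u(1) = -5: (A + B)·(6) = -5 ⇒ B = - \frac{53}{6}.
So u(n) = \left(8 - \frac{53 n}{6}\right) \cdot (6)^n.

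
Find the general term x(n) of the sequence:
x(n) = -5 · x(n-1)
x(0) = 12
Pure geometric recurrence with ratio -5.
By induction x(n) = x(0) · (-5)^n = 12 \left(-5\right)^{n}.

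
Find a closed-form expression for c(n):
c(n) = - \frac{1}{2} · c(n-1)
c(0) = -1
Pure geometric recurrence with ratio - \frac{1}{2}.
By induction c(n) = c(0) · (- \frac{1}{2})^n = - \left(- \frac{1}{2}\right)^{n}.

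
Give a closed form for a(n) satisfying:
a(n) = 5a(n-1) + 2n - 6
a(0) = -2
First-order linear with linear forcing.
Homogeneous solution: a_h(n) = A·(5)^n.
Try particular a_p(n) = pn + q. Substituting:
  pn + q = 5(p(n-1) + q) + 2n - 6.
Matching the n-coefficient: p = 5p + 2 ⇒ p = - \frac{1}{2}.
Matching constants: q = -5p + 5q - 6 ⇒ q = \frac{7}{8}.
General: a(n) = A·(5)^n - \frac{n}{2} + \frac{7}{8}.
Apply a(0) = -2: A + \frac{7}{8} = -2 ⇒ A = - \frac{23}{8}.
So a(n) = - \frac{23 \cdot 5^{n}}{8} - \frac{n}{2} + \frac{7}{8}.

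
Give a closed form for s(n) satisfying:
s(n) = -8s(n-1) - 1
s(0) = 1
First-order linear non-homogeneous.
Homogeneous solution: s_h(n) = A·(-8)^n.
Try constant particular solution s_p = K: K = -8K - 1 ⇒ K = - \frac{1}{9}.
General: s(n) = A·(-8)^n - \frac{1}{9}.
Apply s(0) = 1: A - \frac{1}{9} = 1 ⇒ A = \frac{10}{9}.
So s(n) = \frac{10 \left(-8\right)^{n}}{9} - \frac{1}{9}.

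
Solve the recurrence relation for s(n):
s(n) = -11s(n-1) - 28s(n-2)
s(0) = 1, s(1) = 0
Characteristic equation: x² + 11x + 28 = 0, which factors as (x - (-4))(x - (-7)) = 0.
Roots r₁ = -4, r₂ = -7 (distinct).
General solution: s(n) = A·(-4)^n + B·(-7)^n.
From s(0) = 1: A + B = 1.
From s(1) = 0: -4A - 7B = 0.
Solving: A = \frac{7}{3}, B = - \frac{4}{3}.
So s(n) = \frac{7 \left(-4\right)^{n}}{3} - \frac{4 \left(-7\right)^{n}}{3}.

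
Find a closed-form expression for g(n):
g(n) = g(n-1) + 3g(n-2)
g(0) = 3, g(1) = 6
Characteristic equation: x² - x - 3 = 0.
Discriminant Δ = (1)² + 4·(3) = 13.
Roots r₁,₂ = (1 ± √13)/2, so r₁ = \frac{1}{2} + \frac{\sqrt{13}}{2}, r₂ = \frac{1}{2} - \frac{\sqrt{13}}{2}.
General solution: g(n) = A·r₁^n + B·r₂^n.
From the initial conditions, A + B = 3 and r₁A + r₂B = 6.
Since r₁ - r₂ = √13: A = (6 - (3)r₂)/√13 = \frac{9 \sqrt{13}}{26} + \frac{3}{2}, and B = 3 - A = \frac{3}{2} - \frac{9 \sqrt{13}}{26}.
So g(n) = \left(\frac{9 \sqrt{13}}{26} + \frac{3}{2}\right)\left(\frac{1}{2} + \frac{\sqrt{13}}{2}\right)^n + \left(\frac{3}{2} - \frac{9 \sqrt{13}}{26}\right)\left(\frac{1}{2} - \frac{\sqrt{13}}{2}\right)^n.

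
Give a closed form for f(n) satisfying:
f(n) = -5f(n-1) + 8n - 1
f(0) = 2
First-order linear with linear forcing.
Homogeneous solution: f_h(n) = A·(-5)^n.
Try particular f_p(n) = pn + q. Substituting:
  pn + q = -5(p(n-1) + q) + 8n - 1.
Matching the n-coefficient: p = -5p + 8 ⇒ p = \frac{4}{3}.
Matching constants: q = 5p - 5q - 1 ⇒ q = \frac{17}{18}.
General: f(n) = A·(-5)^n + \frac{4 n}{3} + \frac{17}{18}.
Apply f(0) = 2: A + \frac{17}{18} = 2 ⇒ A = \frac{19}{18}.
So f(n) = \frac{19 \left(-5\right)^{n}}{18} + \frac{4 n}{3} + \frac{17}{18}.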